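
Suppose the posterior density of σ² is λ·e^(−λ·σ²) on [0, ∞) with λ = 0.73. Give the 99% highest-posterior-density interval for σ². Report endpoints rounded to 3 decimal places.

[0.000, 6.308]

The exponential density is strictly decreasing on [0, ∞), so the HPD interval is anchored at 0: [0, q] with P(σ² ≤ q) = 0.99.
q = −ln(1 − 0.99) / 0.73 = 4.6052 / 0.73 = 6.308.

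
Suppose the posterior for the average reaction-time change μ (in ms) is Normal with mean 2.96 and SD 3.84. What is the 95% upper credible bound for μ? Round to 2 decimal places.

9.28

Need U with P(μ ≤ U) = 0.95: U = 2.96 + z_{0.05}·3.84.
z = 1.645; U = 2.96 + 1.645 × 3.84 = 9.28.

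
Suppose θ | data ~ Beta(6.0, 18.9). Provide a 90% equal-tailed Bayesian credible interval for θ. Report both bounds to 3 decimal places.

Posterior: Beta(6.0, 18.9).
Equal-tailed 90% interval: the 0.05 and 0.95 quantiles of Beta(6.0, 18.9).
Posterior mean ≈ 0.241, SD ≈ 0.084; a Normal approximation gives roughly [0.103, 0.379].
Exact: F⁻¹(0.05) = 0.115; F⁻¹(0.95) = 0.391.

[0.115, 0.391]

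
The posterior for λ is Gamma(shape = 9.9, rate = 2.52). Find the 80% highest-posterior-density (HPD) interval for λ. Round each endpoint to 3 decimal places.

[2.213, 5.292]

The posterior is unimodal and skewed, so the HPD interval has equal density at both endpoints and is the shortest 80% interval.
Solving f(2.213) = f(5.292) with F(5.292) − F(2.213) = 0.80 gives [2.213, 5.292].
For comparison, the equal-tailed interval is [2.437, 5.589]; the HPD is narrower and shifted toward the mode.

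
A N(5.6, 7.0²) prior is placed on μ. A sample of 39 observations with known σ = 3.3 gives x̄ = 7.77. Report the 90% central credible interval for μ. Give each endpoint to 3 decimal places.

[6.891, 8.624]

Posterior precision = 1/7.0² + 39/3.3² = 0.0204 + 3.5813 = 3.6017, so posterior SD = 0.5269.
Posterior mean = (5.6/7.0² + 39·7.77/3.3²) / 3.6017 = 7.7577.
Interval: 7.7577 ± 1.645 × 0.5269 → [6.891, 8.624].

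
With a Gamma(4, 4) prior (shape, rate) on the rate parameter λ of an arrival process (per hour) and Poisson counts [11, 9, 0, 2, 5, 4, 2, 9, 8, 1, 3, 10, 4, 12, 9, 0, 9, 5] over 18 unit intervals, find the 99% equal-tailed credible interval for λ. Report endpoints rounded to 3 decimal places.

Posterior: Gamma(4+103, 4+18) = Gamma(107, 22) (shape, rate).
Equal-tailed 99% interval: Gamma(107, 22) quantiles at 0.005 and 0.995.
Posterior mean ≈ 4.864, SD ≈ 0.470; a Normal approximation gives roughly [3.653, 6.075].
Exact: lower = 3.738; upper = 6.160.

[3.738, 6.160]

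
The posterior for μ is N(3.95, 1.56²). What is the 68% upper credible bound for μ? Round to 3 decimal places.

Need U with P(μ ≤ U) = 0.68: U = 3.95 + z_{0.32}·1.56.
z = 0.468; U = 3.95 + 0.468 × 1.56 = 4.680.

4.680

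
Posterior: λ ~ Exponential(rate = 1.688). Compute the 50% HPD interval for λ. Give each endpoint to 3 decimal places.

[0.000, 0.411]

The exponential density is strictly decreasing on [0, ∞), so the HPD interval is anchored at 0: [0, q] with P(λ ≤ q) = 0.50.
q = −ln(1 − 0.50) / 1.688 = 0.6931 / 1.688 = 0.411.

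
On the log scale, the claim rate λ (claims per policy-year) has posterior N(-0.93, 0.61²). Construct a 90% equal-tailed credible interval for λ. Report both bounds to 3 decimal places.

On the log scale the 90% interval is -0.93 ± 1.645 × 0.61 = [-1.9334, 0.0734].
Exponentiate: [e^-1.9334, e^0.0734] = [0.145, 1.076].

[0.145, 1.076]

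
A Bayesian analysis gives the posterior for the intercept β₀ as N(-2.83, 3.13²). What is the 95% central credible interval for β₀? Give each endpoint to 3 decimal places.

[-8.965, 3.305]

The posterior is symmetric, so the 95% equal-tailed interval is β₀ = -2.83 ± z·3.13 with z = 1.960.
Half-width: 1.960 × 3.13 = 6.135.
-2.83 − 6.135 = -8.965; -2.83 + 6.135 = 3.305.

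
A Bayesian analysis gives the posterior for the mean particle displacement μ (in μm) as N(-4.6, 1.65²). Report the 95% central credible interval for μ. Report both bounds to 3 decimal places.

[-7.834, -1.366]

The posterior is symmetric, so the 95% equal-tailed interval is μ = -4.6 ± z·1.65 with z = 1.960.
Half-width: 1.960 × 1.65 = 3.234.
-4.6 − 3.234 = -7.834; -4.6 + 3.234 = -1.366.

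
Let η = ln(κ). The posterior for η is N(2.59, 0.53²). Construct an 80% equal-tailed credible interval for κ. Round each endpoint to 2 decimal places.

On the log scale the 80% interval is 2.59 ± 1.282 × 0.53 = [1.9108, 3.2692].
Exponentiate: [e^1.9108, e^3.2692] = [6.76, 26.29].

[6.76, 26.29]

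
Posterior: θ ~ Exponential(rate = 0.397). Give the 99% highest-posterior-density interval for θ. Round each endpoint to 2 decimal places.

The exponential density is strictly decreasing on [0, ∞), so the HPD interval is anchored at 0: [0, q] with P(θ ≤ q) = 0.99.
q = −ln(1 − 0.99) / 0.397 = 4.6052 / 0.397 = 11.60.

[0.00, 11.60]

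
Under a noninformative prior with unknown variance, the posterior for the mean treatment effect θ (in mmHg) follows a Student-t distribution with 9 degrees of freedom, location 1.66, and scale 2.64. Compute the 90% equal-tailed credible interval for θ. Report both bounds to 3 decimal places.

[-3.179, 6.499]

The t_9 distribution is symmetric; the 90% interval is 1.66 ± t·2.64 with t_{0.95,9} = 1.833.
Half-width: 1.833 × 2.64 = 4.839.
1.66 − 4.839 = -3.179; 1.66 + 4.839 = 6.499.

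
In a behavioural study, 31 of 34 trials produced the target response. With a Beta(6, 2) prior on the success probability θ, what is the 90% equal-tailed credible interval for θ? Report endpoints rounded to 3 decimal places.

[0.790, 0.951]

Posterior: Beta(6+31, 2+3) = Beta(37, 5).
Equal-tailed 90% interval: the 0.05 and 0.95 quantiles of Beta(37, 5).
Posterior mean ≈ 0.881, SD ≈ 0.049; a Normal approximation gives roughly [0.800, 0.962].
Exact: F⁻¹(0.05) = 0.790; F⁻¹(0.95) = 0.951.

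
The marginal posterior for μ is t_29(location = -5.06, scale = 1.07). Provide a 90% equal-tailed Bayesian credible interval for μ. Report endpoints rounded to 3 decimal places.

The t_29 distribution is symmetric; the 90% interval is -5.06 ± t·1.07 with t_{0.95,29} = 1.699.
Half-width: 1.699 × 1.07 = 1.818.
-5.06 − 1.818 = -6.878; -5.06 + 1.818 = -3.242.

[-6.878, -3.242]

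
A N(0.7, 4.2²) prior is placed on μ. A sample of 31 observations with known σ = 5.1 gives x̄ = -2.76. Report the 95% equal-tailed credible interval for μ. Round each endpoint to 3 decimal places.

Posterior precision = 1/4.2² + 31/5.1² = 0.0567 + 1.1918 = 1.2485, so posterior SD = 0.8950.
Posterior mean = (0.7/4.2² + 31·-2.76/5.1²) / 1.2485 = -2.6029.
Interval: -2.6029 ± 1.960 × 0.8950 → [-4.357, -0.849].

[-4.357, -0.849]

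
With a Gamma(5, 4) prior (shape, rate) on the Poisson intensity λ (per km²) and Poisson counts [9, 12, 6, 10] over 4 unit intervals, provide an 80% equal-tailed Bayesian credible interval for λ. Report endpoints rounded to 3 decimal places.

Posterior: Gamma(5+37, 4+4) = Gamma(42, 8) (shape, rate).
Equal-tailed 80% interval: Gamma(42, 8) quantiles at 0.1 and 0.9.
Posterior mean ≈ 5.250, SD ≈ 0.810; a Normal approximation gives roughly [4.212, 6.288].
Exact: lower = 4.242; upper = 6.311.

[4.242, 6.311]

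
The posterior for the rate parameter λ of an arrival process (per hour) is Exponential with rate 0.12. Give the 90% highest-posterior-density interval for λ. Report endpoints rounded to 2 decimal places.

The exponential density is strictly decreasing on [0, ∞), so the HPD interval is anchored at 0: [0, q] with P(λ ≤ q) = 0.90.
q = −ln(1 − 0.90) / 0.12 = 2.3026 / 0.12 = 19.19.

[0.00, 19.19]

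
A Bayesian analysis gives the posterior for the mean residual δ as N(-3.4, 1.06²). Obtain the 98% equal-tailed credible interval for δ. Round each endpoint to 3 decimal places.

[-5.866, -0.934]

The posterior is symmetric, so the 98% equal-tailed interval is δ = -3.4 ± z·1.06 with z = 2.326.
Half-width: 2.326 × 1.06 = 2.466.
-3.4 − 2.466 = -5.866; -3.4 + 2.466 = -0.934.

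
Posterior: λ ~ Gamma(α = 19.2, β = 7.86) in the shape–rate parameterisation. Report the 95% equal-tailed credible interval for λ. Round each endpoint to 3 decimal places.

[1.475, 3.650]

Posterior: Gamma(shape 19.2, rate 7.86).
Equal-tailed 95% interval: Gamma(19.2, 7.86) quantiles at 0.025 and 0.975.
Posterior mean ≈ 2.443, SD ≈ 0.557; a Normal approximation gives roughly [1.350, 3.535].
Exact: lower = 1.475; upper = 3.650.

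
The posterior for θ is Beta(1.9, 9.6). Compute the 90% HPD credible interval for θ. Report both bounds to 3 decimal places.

[0.009, 0.316]

The posterior is unimodal and skewed, so the HPD interval has equal density at both endpoints and is the shortest 90% interval.
Solving f(0.009) = f(0.316) with F(0.316) − F(0.009) = 0.90 gives [0.009, 0.316].
For comparison, the equal-tailed interval is [0.031, 0.367]; the HPD is narrower and shifted toward the mode.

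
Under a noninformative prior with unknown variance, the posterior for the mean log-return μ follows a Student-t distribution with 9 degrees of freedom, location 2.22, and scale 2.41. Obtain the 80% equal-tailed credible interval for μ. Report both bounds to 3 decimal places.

The t_9 distribution is symmetric; the 80% interval is 2.22 ± t·2.41 with t_{0.9,9} = 1.383.
Half-width: 1.383 × 2.41 = 3.333.
2.22 − 3.333 = -1.113; 2.22 + 3.333 = 5.553.

[-1.113, 5.553]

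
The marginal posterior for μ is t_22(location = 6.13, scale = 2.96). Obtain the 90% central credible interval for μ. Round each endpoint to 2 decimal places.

[1.05, 11.21]

The t_22 distribution is symmetric; the 90% interval is 6.13 ± t·2.96 with t_{0.95,22} = 1.717.
Half-width: 1.717 × 2.96 = 5.08.
6.13 − 5.08 = 1.05; 6.13 + 5.08 = 11.21.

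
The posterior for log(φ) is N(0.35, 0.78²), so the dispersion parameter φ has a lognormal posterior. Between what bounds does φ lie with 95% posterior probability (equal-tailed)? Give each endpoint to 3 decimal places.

[0.308, 6.545]

On the log scale the 95% interval is 0.35 ± 1.960 × 0.78 = [-1.1788, 1.8788].
Exponentiate: [e^-1.1788, e^1.8788] = [0.308, 6.545].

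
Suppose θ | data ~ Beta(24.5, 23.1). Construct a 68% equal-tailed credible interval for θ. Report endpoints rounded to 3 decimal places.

[0.443, 0.587]

Posterior: Beta(24.5, 23.1).
Equal-tailed 68% interval: the 0.16 and 0.84 quantiles of Beta(24.5, 23.1).
Posterior mean ≈ 0.515, SD ≈ 0.072; a Normal approximation gives roughly [0.443, 0.586].
Exact: F⁻¹(0.16) = 0.443; F⁻¹(0.84) = 0.587.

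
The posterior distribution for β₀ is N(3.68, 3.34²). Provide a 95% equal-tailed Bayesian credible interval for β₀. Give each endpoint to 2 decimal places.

[-2.87, 10.23]

The posterior is symmetric, so the 95% equal-tailed interval is β₀ = 3.68 ± z·3.34 with z = 1.960.
Half-width: 1.960 × 3.34 = 6.55.
3.68 − 6.55 = -2.87; 3.68 + 6.55 = 10.23.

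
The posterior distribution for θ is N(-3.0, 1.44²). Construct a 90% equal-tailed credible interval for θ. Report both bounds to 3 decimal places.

The posterior is symmetric, so the 90% equal-tailed interval is θ = -3.0 ± z·1.44 with z = 1.645.
Half-width: 1.645 × 1.44 = 2.369.
-3.0 − 2.369 = -5.369; -3.0 + 2.369 = -0.631.

[-5.369, -0.631]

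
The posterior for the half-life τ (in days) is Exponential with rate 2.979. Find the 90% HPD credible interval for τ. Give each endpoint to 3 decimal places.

[0.000, 0.773]

The exponential density is strictly decreasing on [0, ∞), so the HPD interval is anchored at 0: [0, q] with P(τ ≤ q) = 0.90.
q = −ln(1 − 0.90) / 2.979 = 2.3026 / 2.979 = 0.773.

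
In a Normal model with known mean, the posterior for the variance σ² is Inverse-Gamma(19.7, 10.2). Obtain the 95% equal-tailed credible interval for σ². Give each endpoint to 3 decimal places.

Inverse-Gamma(19.7, 10.2) quantiles: F⁻¹(0.025) and F⁻¹(0.975).
Equivalently, 1/σ² ~ Gamma(19.7, rate = 10.2); invert its 0.975 and 0.025 quantiles.
Posterior mean ≈ 0.545, SD ≈ 0.130; a Normal approximation gives roughly [0.291, 0.800].
Exact: lower = 0.348; upper = 0.851.

[0.348, 0.851]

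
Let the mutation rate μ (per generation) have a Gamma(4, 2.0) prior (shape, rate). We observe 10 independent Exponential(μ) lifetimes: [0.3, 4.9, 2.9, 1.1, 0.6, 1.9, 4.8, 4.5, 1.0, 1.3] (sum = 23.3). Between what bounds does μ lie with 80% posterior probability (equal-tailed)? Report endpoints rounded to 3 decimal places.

[0.374, 0.749]

Posterior: Gamma(4+10, 2.0+23.3) = Gamma(14, 25.3) (shape, rate).
Equal-tailed 80% interval: Gamma(14, 25.3) quantiles at 0.1 and 0.9.
Posterior mean ≈ 0.553, SD ≈ 0.148; a Normal approximation gives roughly [0.364, 0.743].
Exact: lower = 0.374; upper = 0.749.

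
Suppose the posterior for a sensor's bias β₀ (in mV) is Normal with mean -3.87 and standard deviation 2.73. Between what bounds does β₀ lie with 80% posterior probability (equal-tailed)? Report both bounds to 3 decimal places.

The posterior is symmetric, so the 80% equal-tailed interval is β₀ = -3.87 ± z·2.73 with z = 1.282.
Half-width: 1.282 × 2.73 = 3.499.
-3.87 − 3.499 = -7.369; -3.87 + 3.499 = -0.371.

[-7.369, -0.371]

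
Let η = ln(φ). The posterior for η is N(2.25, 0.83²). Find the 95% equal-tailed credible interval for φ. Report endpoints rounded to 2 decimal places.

[1.86, 48.27]

On the log scale the 95% interval is 2.25 ± 1.960 × 0.83 = [0.6232, 3.8768].
Exponentiate: [e^0.6232, e^3.8768] = [1.86, 48.27].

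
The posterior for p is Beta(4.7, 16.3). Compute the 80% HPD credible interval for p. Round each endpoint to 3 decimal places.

The posterior is unimodal and skewed, so the HPD interval has equal density at both endpoints and is the shortest 80% interval.
Solving f(0.099) = f(0.323) with F(0.323) − F(0.099) = 0.80 gives [0.099, 0.323].
For comparison, the equal-tailed interval is [0.116, 0.344]; the HPD is narrower and shifted toward the mode.

[0.099, 0.323]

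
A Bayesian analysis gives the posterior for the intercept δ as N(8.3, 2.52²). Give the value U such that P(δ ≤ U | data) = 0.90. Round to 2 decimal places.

Need U with P(δ ≤ U) = 0.90: U = 8.3 + z_{0.1}·2.52.
z = 1.282; U = 8.3 + 1.282 × 2.52 = 11.53.

11.53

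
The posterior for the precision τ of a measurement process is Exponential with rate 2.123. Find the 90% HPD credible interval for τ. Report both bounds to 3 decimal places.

[0.000, 1.085]

The exponential density is strictly decreasing on [0, ∞), so the HPD interval is anchored at 0: [0, q] with P(τ ≤ q) = 0.90.
q = −ln(1 − 0.90) / 2.123 = 2.3026 / 2.123 = 1.085.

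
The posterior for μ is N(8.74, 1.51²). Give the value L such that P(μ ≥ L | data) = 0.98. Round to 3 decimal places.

5.639

Need L with P(μ ≥ L) = 0.98: L = 8.74 − z_{0.02}·1.51.
z = 2.054; L = 8.74 − 2.054 × 1.51 = 5.639.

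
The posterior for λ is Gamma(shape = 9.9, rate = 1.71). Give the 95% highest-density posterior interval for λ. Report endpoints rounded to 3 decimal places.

[2.470, 9.457]

The posterior is unimodal and skewed, so the HPD interval has equal density at both endpoints and is the shortest 95% interval.
Solving f(2.470) = f(9.457) with F(9.457) − F(2.470) = 0.95 gives [2.470, 9.457].
For comparison, the equal-tailed interval is [2.764, 9.914]; the HPD is narrower and shifted toward the mode.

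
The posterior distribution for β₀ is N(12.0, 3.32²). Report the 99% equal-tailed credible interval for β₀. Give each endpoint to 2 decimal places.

The posterior is symmetric, so the 99% equal-tailed interval is β₀ = 12.0 ± z·3.32 with z = 2.576.
Half-width: 2.576 × 3.32 = 8.55.
12.0 − 8.55 = 3.45; 12.0 + 8.55 = 20.55.

[3.45, 20.55]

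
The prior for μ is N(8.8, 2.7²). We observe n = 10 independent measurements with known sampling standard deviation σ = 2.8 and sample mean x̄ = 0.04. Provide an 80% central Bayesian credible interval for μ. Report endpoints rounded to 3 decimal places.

[-0.188, 1.969]

Posterior precision = 1/2.7² + 10/2.8² = 0.1372 + 1.2755 = 1.4127, so posterior SD = 0.8414.
Posterior mean = (8.8/2.7² + 10·0.04/2.8²) / 1.4127 = 0.8906.
Interval: 0.8906 ± 1.282 × 0.8414 → [-0.188, 1.969].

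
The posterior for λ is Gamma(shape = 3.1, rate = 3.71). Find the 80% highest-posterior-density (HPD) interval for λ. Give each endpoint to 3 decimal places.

The posterior is unimodal and skewed, so the HPD interval has equal density at both endpoints and is the shortest 80% interval.
Solving f(0.191) = f(1.256) with F(1.256) − F(0.191) = 0.80 gives [0.191, 1.256].
For comparison, the equal-tailed interval is [0.314, 1.472]; the HPD is narrower and shifted toward the mode.

[0.191, 1.256]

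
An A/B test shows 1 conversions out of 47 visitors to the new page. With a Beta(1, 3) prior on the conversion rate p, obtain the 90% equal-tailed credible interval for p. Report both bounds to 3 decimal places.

[0.007, 0.091]

Posterior: Beta(1+1, 3+46) = Beta(2, 49).
Equal-tailed 90% interval: the 0.05 and 0.95 quantiles of Beta(2, 49).
Posterior mean ≈ 0.039, SD ≈ 0.027; a Normal approximation gives roughly [-0.005, 0.083].
Exact: F⁻¹(0.05) = 0.007; F⁻¹(0.95) = 0.091.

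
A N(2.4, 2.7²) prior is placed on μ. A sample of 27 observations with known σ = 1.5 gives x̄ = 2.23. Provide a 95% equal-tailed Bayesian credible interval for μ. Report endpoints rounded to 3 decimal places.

Posterior precision = 1/2.7² + 27/1.5² = 0.1372 + 12.0000 = 12.1372, so posterior SD = 0.2870.
Posterior mean = (2.4/2.7² + 27·2.23/1.5²) / 12.1372 = 2.2319.
Interval: 2.2319 ± 1.960 × 0.2870 → [1.669, 2.795].

[1.669, 2.795]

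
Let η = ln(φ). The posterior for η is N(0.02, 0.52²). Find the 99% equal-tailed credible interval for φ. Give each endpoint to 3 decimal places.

On the log scale the 99% interval is 0.02 ± 2.576 × 0.52 = [-1.3194, 1.3594].
Exponentiate: [e^-1.3194, e^1.3594] = [0.267, 3.894].

[0.267, 3.894]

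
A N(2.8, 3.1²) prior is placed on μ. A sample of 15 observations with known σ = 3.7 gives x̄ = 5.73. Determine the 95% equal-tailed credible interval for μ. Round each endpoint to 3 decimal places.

[3.686, 7.265]

Posterior precision = 1/3.1² + 15/3.7² = 0.1041 + 1.0957 = 1.1997, so posterior SD = 0.9130.
Posterior mean = (2.8/3.1² + 15·5.73/3.7²) / 1.1997 = 5.4759.
Interval: 5.4759 ± 1.960 × 0.9130 → [3.686, 7.265].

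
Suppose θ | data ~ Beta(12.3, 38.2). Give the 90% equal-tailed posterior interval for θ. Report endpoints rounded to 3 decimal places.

[0.151, 0.348]

Posterior: Beta(12.3, 38.2).
Equal-tailed 90% interval: the 0.05 and 0.95 quantiles of Beta(12.3, 38.2).
Posterior mean ≈ 0.244, SD ≈ 0.060; a Normal approximation gives roughly [0.145, 0.342].
Exact: F⁻¹(0.05) = 0.151; F⁻¹(0.95) = 0.348.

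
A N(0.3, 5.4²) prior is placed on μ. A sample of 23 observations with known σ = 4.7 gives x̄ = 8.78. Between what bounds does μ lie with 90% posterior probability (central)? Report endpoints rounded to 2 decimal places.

Posterior precision = 1/5.4² + 23/4.7² = 0.0343 + 1.0412 = 1.0755, so posterior SD = 0.9643.
Posterior mean = (0.3/5.4² + 23·8.78/4.7²) / 1.0755 = 8.5096.
Interval: 8.5096 ± 1.645 × 0.9643 → [6.92, 10.10].

[6.92, 10.10]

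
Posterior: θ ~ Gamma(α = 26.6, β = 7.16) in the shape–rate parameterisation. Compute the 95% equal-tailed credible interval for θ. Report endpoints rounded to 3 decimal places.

[2.440, 5.254]

Posterior: Gamma(shape 26.6, rate 7.16).
Equal-tailed 95% interval: Gamma(26.6, 7.16) quantiles at 0.025 and 0.975.
Posterior mean ≈ 3.715, SD ≈ 0.720; a Normal approximation gives roughly [2.303, 5.127].
Exact: lower = 2.440; upper = 5.254.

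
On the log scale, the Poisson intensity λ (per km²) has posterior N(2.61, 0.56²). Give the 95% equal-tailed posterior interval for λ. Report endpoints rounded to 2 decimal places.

[4.54, 40.76]

On the log scale the 95% interval is 2.61 ± 1.960 × 0.56 = [1.5124, 3.7076].
Exponentiate: [e^1.5124, e^3.7076] = [4.54, 40.76].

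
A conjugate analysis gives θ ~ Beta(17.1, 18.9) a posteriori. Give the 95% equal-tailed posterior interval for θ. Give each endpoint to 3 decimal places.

[0.316, 0.636]

Posterior: Beta(17.1, 18.9).
Equal-tailed 95% interval: the 0.025 and 0.975 quantiles of Beta(17.1, 18.9).
Posterior mean ≈ 0.475, SD ≈ 0.082; a Normal approximation gives roughly [0.314, 0.636].
Exact: F⁻¹(0.025) = 0.316; F⁻¹(0.975) = 0.636.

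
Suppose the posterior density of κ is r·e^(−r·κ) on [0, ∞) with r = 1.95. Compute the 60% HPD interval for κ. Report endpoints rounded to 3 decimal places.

[0.000, 0.470]

The exponential density is strictly decreasing on [0, ∞), so the HPD interval is anchored at 0: [0, q] with P(κ ≤ q) = 0.60.
q = −ln(1 − 0.60) / 1.95 = 0.9163 / 1.95 = 0.470.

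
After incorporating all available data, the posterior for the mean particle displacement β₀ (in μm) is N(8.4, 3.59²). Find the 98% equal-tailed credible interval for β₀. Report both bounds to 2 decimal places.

The posterior is symmetric, so the 98% equal-tailed interval is β₀ = 8.4 ± z·3.59 with z = 2.326.
Half-width: 2.326 × 3.59 = 8.35.
8.4 − 8.35 = 0.05; 8.4 + 8.35 = 16.75.

[0.05, 16.75]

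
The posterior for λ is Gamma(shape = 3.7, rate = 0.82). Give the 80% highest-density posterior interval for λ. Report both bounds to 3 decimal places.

[1.302, 6.691]

The posterior is unimodal and skewed, so the HPD interval has equal density at both endpoints and is the shortest 80% interval.
Solving f(1.302) = f(6.691) with F(6.691) − F(1.302) = 0.80 gives [1.302, 6.691].
For comparison, the equal-tailed interval is [1.886, 7.657]; the HPD is narrower and shifted toward the mode.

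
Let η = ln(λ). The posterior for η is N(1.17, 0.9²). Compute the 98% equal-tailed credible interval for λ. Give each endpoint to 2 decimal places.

On the log scale the 98% interval is 1.17 ± 2.326 × 0.9 = [-0.9237, 3.2637].
Exponentiate: [e^-0.9237, e^3.2637] = [0.40, 26.15].

[0.40, 26.15]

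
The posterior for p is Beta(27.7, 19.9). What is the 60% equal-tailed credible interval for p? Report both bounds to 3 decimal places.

Posterior: Beta(27.7, 19.9).
Equal-tailed 60% interval: the 0.2 and 0.8 quantiles of Beta(27.7, 19.9).
Posterior mean ≈ 0.582, SD ≈ 0.071; a Normal approximation gives roughly [0.522, 0.641].
Exact: F⁻¹(0.2) = 0.522; F⁻¹(0.8) = 0.642.

[0.522, 0.642]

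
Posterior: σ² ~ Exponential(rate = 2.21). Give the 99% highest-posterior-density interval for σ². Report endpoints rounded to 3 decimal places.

The exponential density is strictly decreasing on [0, ∞), so the HPD interval is anchored at 0: [0, q] with P(σ² ≤ q) = 0.99.
q = −ln(1 − 0.99) / 2.21 = 4.6052 / 2.21 = 2.084.

[0.000, 2.084]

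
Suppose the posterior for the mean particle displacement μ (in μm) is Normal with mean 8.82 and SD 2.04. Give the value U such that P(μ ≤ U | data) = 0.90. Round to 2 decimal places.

11.43

Need U with P(μ ≤ U) = 0.90: U = 8.82 + z_{0.1}·2.04.
z = 1.282; U = 8.82 + 1.282 × 2.04 = 11.43.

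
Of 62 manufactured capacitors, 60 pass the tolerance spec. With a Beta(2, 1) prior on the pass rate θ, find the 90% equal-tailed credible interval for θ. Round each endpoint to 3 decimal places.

[0.905, 0.987]

Posterior: Beta(2+60, 1+2) = Beta(62, 3).
Equal-tailed 90% interval: the 0.05 and 0.95 quantiles of Beta(62, 3).
Posterior mean ≈ 0.954, SD ≈ 0.026; a Normal approximation gives roughly [0.911, 0.996].
Exact: F⁻¹(0.05) = 0.905; F⁻¹(0.95) = 0.987.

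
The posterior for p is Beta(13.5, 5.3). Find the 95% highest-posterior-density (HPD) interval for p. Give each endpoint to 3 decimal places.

[0.519, 0.904]

The posterior is unimodal and skewed, so the HPD interval has equal density at both endpoints and is the shortest 95% interval.
Solving f(0.519) = f(0.904) with F(0.904) − F(0.519) = 0.95 gives [0.519, 0.904].
For comparison, the equal-tailed interval is [0.501, 0.891]; the HPD is narrower and shifted toward the mode.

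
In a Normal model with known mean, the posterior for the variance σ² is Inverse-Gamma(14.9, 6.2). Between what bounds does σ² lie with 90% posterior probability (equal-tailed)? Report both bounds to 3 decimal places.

[0.285, 0.676]

Inverse-Gamma(14.9, 6.2) quantiles: F⁻¹(0.05) and F⁻¹(0.95).
Equivalently, 1/σ² ~ Gamma(14.9, rate = 6.2); invert its 0.95 and 0.05 quantiles.
Posterior mean ≈ 0.446, SD ≈ 0.124; a Normal approximation gives roughly [0.242, 0.650].
Exact: lower = 0.285; upper = 0.676.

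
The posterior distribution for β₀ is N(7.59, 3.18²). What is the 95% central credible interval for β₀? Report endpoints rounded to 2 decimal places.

[1.36, 13.82]

The posterior is symmetric, so the 95% equal-tailed interval is β₀ = 7.59 ± z·3.18 with z = 1.960.
Half-width: 1.960 × 3.18 = 6.23.
7.59 − 6.23 = 1.36; 7.59 + 6.23 = 13.82.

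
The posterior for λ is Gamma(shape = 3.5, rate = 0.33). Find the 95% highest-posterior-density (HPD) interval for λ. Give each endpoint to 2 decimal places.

[1.50, 21.77]

The posterior is unimodal and skewed, so the HPD interval has equal density at both endpoints and is the shortest 95% interval.
Solving f(1.50) = f(21.77) with F(21.77) − F(1.50) = 0.95 gives [1.50, 21.77].
For comparison, the equal-tailed interval is [2.56, 24.26]; the HPD is narrower and shifted toward the mode.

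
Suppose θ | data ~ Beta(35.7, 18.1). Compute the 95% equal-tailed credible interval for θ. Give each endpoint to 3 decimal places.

Posterior: Beta(35.7, 18.1).
Equal-tailed 95% interval: the 0.025 and 0.975 quantiles of Beta(35.7, 18.1).
Posterior mean ≈ 0.664, SD ≈ 0.064; a Normal approximation gives roughly [0.538, 0.789].
Exact: F⁻¹(0.025) = 0.533; F⁻¹(0.975) = 0.782.

[0.533, 0.782]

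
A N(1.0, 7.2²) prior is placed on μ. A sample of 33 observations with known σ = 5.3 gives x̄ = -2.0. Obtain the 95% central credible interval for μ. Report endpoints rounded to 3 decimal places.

Posterior precision = 1/7.2² + 33/5.3² = 0.0193 + 1.1748 = 1.1941, so posterior SD = 0.9151.
Posterior mean = (1.0/7.2² + 33·-2.0/5.3²) / 1.1941 = -1.9515.
Interval: -1.9515 ± 1.960 × 0.9151 → [-3.745, -0.158].

[-3.745, -0.158]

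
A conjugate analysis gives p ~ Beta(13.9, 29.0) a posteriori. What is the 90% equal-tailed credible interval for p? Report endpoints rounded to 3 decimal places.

[0.213, 0.445]

Posterior: Beta(13.9, 29.0).
Equal-tailed 90% interval: the 0.05 and 0.95 quantiles of Beta(13.9, 29.0).
Posterior mean ≈ 0.324, SD ≈ 0.071; a Normal approximation gives roughly [0.208, 0.440].
Exact: F⁻¹(0.05) = 0.213; F⁻¹(0.95) = 0.445.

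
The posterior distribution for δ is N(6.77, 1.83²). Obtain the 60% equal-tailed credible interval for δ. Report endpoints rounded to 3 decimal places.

The posterior is symmetric, so the 60% equal-tailed interval is δ = 6.77 ± z·1.83 with z = 0.842.
Half-width: 0.842 × 1.83 = 1.540.
6.77 − 1.540 = 5.230; 6.77 + 1.540 = 8.310.

[5.230, 8.310]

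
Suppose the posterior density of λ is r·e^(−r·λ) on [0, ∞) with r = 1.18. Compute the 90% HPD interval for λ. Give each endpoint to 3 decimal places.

[0.000, 1.951]

The exponential density is strictly decreasing on [0, ∞), so the HPD interval is anchored at 0: [0, q] with P(λ ≤ q) = 0.90.
q = −ln(1 − 0.90) / 1.18 = 2.3026 / 1.18 = 1.951.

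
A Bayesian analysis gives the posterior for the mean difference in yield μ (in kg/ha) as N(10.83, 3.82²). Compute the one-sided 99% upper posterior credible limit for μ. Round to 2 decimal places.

Need U with P(μ ≤ U) = 0.99: U = 10.83 + z_{0.01}·3.82.
z = 2.326; U = 10.83 + 2.326 × 3.82 = 19.72.

19.72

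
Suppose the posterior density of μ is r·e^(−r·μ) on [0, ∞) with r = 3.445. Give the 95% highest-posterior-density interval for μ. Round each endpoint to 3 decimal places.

The exponential density is strictly decreasing on [0, ∞), so the HPD interval is anchored at 0: [0, q] with P(μ ≤ q) = 0.95.
q = −ln(1 − 0.95) / 3.445 = 2.9957 / 3.445 = 0.870.

[0.000, 0.870]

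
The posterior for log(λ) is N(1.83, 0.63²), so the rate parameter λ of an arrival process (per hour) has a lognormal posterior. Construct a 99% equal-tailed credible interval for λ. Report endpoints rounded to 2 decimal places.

On the log scale the 99% interval is 1.83 ± 2.576 × 0.63 = [0.2072, 3.4528].
Exponentiate: [e^0.2072, e^3.4528] = [1.23, 31.59].

[1.23, 31.59]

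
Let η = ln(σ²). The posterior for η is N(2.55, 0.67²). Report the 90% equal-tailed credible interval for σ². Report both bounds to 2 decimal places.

[4.25, 38.55]

On the log scale the 90% interval is 2.55 ± 1.645 × 0.67 = [1.4479, 3.6521].
Exponentiate: [e^1.4479, e^3.6521] = [4.25, 38.55].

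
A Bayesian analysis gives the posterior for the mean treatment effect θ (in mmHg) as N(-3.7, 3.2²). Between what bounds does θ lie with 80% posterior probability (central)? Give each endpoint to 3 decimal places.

[-7.801, 0.401]

The posterior is symmetric, so the 80% equal-tailed interval is θ = -3.7 ± z·3.2 with z = 1.282.
Half-width: 1.282 × 3.2 = 4.101.
-3.7 − 4.101 = -7.801; -3.7 + 4.101 = 0.401.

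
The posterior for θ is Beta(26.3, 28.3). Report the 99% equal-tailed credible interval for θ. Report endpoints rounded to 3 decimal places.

[0.313, 0.653]

Posterior: Beta(26.3, 28.3).
Equal-tailed 99% interval: the 0.005 and 0.995 quantiles of Beta(26.3, 28.3).
Posterior mean ≈ 0.482, SD ≈ 0.067; a Normal approximation gives roughly [0.309, 0.654].
Exact: F⁻¹(0.005) = 0.313; F⁻¹(0.995) = 0.653.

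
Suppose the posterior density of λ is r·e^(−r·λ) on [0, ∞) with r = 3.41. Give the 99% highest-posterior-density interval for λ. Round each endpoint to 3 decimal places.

The exponential density is strictly decreasing on [0, ∞), so the HPD interval is anchored at 0: [0, q] with P(λ ≤ q) = 0.99.
q = −ln(1 − 0.99) / 3.41 = 4.6052 / 3.41 = 1.350.

[0.000, 1.350]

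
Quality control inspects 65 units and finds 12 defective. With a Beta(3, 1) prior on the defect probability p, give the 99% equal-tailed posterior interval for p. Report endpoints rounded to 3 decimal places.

[0.107, 0.358]

Posterior: Beta(3+12, 1+53) = Beta(15, 54).
Equal-tailed 99% interval: the 0.005 and 0.995 quantiles of Beta(15, 54).
Posterior mean ≈ 0.217, SD ≈ 0.049; a Normal approximation gives roughly [0.090, 0.344].
Exact: F⁻¹(0.005) = 0.107; F⁻¹(0.995) = 0.358.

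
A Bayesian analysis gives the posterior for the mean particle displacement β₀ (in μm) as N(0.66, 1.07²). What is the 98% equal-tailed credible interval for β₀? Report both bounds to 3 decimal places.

[-1.829, 3.149]

The posterior is symmetric, so the 98% equal-tailed interval is β₀ = 0.66 ± z·1.07 with z = 2.326.
Half-width: 2.326 × 1.07 = 2.489.
0.66 − 2.489 = -1.829; 0.66 + 2.489 = 3.149.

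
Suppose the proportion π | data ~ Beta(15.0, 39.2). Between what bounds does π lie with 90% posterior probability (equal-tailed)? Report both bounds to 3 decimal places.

Posterior: Beta(15.0, 39.2).
Equal-tailed 90% interval: the 0.05 and 0.95 quantiles of Beta(15.0, 39.2).
Posterior mean ≈ 0.277, SD ≈ 0.060; a Normal approximation gives roughly [0.178, 0.376].
Exact: F⁻¹(0.05) = 0.183; F⁻¹(0.95) = 0.380.

[0.183, 0.380]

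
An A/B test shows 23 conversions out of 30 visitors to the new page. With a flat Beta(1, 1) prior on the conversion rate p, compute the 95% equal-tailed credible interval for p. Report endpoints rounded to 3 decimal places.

[0.589, 0.881]

Posterior: Beta(1+23, 1+7) = Beta(24, 8).
Equal-tailed 95% interval: the 0.025 and 0.975 quantiles of Beta(24, 8).
Posterior mean ≈ 0.750, SD ≈ 0.075; a Normal approximation gives roughly [0.602, 0.898].
Exact: F⁻¹(0.025) = 0.589; F⁻¹(0.975) = 0.881.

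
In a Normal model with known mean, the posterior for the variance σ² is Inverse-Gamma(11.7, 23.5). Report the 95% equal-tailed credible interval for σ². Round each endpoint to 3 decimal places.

Inverse-Gamma(11.7, 23.5) quantiles: F⁻¹(0.025) and F⁻¹(0.975).
Equivalently, 1/σ² ~ Gamma(11.7, rate = 23.5); invert its 0.975 and 0.025 quantiles.
Posterior mean ≈ 2.196, SD ≈ 0.705; a Normal approximation gives roughly [0.814, 3.578].
Exact: lower = 1.218; upper = 3.926.

[1.218, 3.926]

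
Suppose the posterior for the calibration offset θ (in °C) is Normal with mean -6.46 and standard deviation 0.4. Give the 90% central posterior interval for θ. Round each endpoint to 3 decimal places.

[-7.118, -5.802]

The posterior is symmetric, so the 90% equal-tailed interval is θ = -6.46 ± z·0.4 with z = 1.645.
Half-width: 1.645 × 0.4 = 0.658.
-6.46 − 0.658 = -7.118; -6.46 + 0.658 = -5.802.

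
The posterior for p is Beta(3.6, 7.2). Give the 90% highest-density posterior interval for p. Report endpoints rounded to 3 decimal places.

[0.107, 0.551]

The posterior is unimodal and skewed, so the HPD interval has equal density at both endpoints and is the shortest 90% interval.
Solving f(0.107) = f(0.551) with F(0.551) − F(0.107) = 0.90 gives [0.107, 0.551].
For comparison, the equal-tailed interval is [0.126, 0.577]; the HPD is narrower and shifted toward the mode.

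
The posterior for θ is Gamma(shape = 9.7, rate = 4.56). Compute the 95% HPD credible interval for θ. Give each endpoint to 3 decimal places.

[0.897, 3.489]

The posterior is unimodal and skewed, so the HPD interval has equal density at both endpoints and is the shortest 95% interval.
Solving f(0.897) = f(3.489) with F(3.489) − F(0.897) = 0.95 gives [0.897, 3.489].
For comparison, the equal-tailed interval is [1.006, 3.660]; the HPD is narrower and shifted toward the mode.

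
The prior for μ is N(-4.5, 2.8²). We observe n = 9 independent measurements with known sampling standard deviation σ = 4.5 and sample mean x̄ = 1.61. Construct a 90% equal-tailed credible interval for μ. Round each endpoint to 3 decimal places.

[-1.927, 2.422]

Posterior precision = 1/2.8² + 9/4.5² = 0.1276 + 0.4444 = 0.5720, so posterior SD = 1.3222.
Posterior mean = (-4.5/2.8² + 9·1.61/4.5²) / 0.5720 = 0.2475.
Interval: 0.2475 ± 1.645 × 1.3222 → [-1.927, 2.422].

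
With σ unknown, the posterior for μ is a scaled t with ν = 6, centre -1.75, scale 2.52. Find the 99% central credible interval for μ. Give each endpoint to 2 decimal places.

The t_6 distribution is symmetric; the 99% interval is -1.75 ± t·2.52 with t_{0.995,6} = 3.707.
Half-width: 3.707 × 2.52 = 9.34.
-1.75 − 9.34 = -11.09; -1.75 + 9.34 = 7.59.

[-11.09, 7.59]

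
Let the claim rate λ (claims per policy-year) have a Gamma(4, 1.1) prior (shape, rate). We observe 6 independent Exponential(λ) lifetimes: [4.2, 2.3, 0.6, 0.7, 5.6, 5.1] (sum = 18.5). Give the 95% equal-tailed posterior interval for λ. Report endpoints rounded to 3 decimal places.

Posterior: Gamma(4+6, 1.1+18.5) = Gamma(10, 19.6) (shape, rate).
Equal-tailed 95% interval: Gamma(10, 19.6) quantiles at 0.025 and 0.975.
Posterior mean ≈ 0.510, SD ≈ 0.161; a Normal approximation gives roughly [0.194, 0.826].
Exact: lower = 0.245; upper = 0.872.

[0.245, 0.872]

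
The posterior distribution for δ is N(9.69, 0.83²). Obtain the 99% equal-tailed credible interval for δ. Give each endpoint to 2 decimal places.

[7.55, 11.83]

The posterior is symmetric, so the 99% equal-tailed interval is δ = 9.69 ± z·0.83 with z = 2.576.
Half-width: 2.576 × 0.83 = 2.14.
9.69 − 2.14 = 7.55; 9.69 + 2.14 = 11.83.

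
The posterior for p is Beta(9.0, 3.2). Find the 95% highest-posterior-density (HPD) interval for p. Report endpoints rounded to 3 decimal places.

[0.502, 0.951]

The posterior is unimodal and skewed, so the HPD interval has equal density at both endpoints and is the shortest 95% interval.
Solving f(0.502) = f(0.951) with F(0.951) − F(0.502) = 0.95 gives [0.502, 0.951].
For comparison, the equal-tailed interval is [0.470, 0.932]; the HPD is narrower and shifted toward the mode.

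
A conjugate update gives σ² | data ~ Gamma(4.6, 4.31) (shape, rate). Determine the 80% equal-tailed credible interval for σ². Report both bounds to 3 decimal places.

Posterior: Gamma(shape 4.6, rate 4.31).
Equal-tailed 80% interval: Gamma(4.6, 4.31) quantiles at 0.1 and 0.9.
Posterior mean ≈ 1.067, SD ≈ 0.498; a Normal approximation gives roughly [0.430, 1.705].
Exact: lower = 0.500; upper = 1.734.

[0.500, 1.734]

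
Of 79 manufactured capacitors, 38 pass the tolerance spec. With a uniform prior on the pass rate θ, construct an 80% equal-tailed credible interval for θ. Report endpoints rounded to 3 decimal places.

[0.411, 0.553]

Posterior: Beta(1+38, 1+41) = Beta(39, 42).
Equal-tailed 80% interval: the 0.1 and 0.9 quantiles of Beta(39, 42).
Posterior mean ≈ 0.481, SD ≈ 0.055; a Normal approximation gives roughly [0.411, 0.552].
Exact: F⁻¹(0.1) = 0.411; F⁻¹(0.9) = 0.553.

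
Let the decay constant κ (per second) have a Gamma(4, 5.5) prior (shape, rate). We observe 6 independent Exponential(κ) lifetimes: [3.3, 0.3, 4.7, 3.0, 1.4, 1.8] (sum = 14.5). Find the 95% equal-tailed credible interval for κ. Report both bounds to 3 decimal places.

Posterior: Gamma(4+6, 5.5+14.5) = Gamma(10, 20.0) (shape, rate).
Equal-tailed 95% interval: Gamma(10, 20.0) quantiles at 0.025 and 0.975.
Posterior mean ≈ 0.500, SD ≈ 0.158; a Normal approximation gives roughly [0.190, 0.810].
Exact: lower = 0.240; upper = 0.854.

[0.240, 0.854]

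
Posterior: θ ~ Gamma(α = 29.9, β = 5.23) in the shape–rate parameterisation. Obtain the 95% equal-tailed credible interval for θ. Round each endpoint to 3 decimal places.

Posterior: Gamma(shape 29.9, rate 5.23).
Equal-tailed 95% interval: Gamma(29.9, 5.23) quantiles at 0.025 and 0.975.
Posterior mean ≈ 5.717, SD ≈ 1.046; a Normal approximation gives roughly [3.668, 7.766].
Exact: lower = 3.854; upper = 7.941.

[3.854, 7.941]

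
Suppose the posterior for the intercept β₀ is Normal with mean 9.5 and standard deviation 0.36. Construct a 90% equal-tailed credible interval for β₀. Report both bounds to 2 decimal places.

The posterior is symmetric, so the 90% equal-tailed interval is β₀ = 9.5 ± z·0.36 with z = 1.645.
Half-width: 1.645 × 0.36 = 0.59.
9.5 − 0.59 = 8.91; 9.5 + 0.59 = 10.09.

[8.91, 10.09]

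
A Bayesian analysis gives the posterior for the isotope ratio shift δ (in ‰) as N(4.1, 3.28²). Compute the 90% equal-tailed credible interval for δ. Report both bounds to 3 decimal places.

[-1.295, 9.495]

The posterior is symmetric, so the 90% equal-tailed interval is δ = 4.1 ± z·3.28 with z = 1.645.
Half-width: 1.645 × 3.28 = 5.395.
4.1 − 5.395 = -1.295; 4.1 + 5.395 = 9.495.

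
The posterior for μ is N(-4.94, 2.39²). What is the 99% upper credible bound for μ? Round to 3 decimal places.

0.620

Need U with P(μ ≤ U) = 0.99: U = -4.94 + z_{0.01}·2.39.
z = 2.326; U = -4.94 + 2.326 × 2.39 = 0.620.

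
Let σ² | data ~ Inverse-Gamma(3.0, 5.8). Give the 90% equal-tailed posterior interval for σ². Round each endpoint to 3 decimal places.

Inverse-Gamma(3.0, 5.8) quantiles: F⁻¹(0.05) and F⁻¹(0.95).
Equivalently, 1/σ² ~ Gamma(3.0, rate = 5.8); invert its 0.95 and 0.05 quantiles.
Posterior mean ≈ 2.900, SD ≈ 2.900; a Normal approximation gives roughly [-1.870, 7.670].
Exact: lower = 0.921; upper = 7.093.

[0.921, 7.093]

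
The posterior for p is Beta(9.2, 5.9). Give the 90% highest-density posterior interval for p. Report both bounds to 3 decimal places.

The posterior is unimodal and skewed, so the HPD interval has equal density at both endpoints and is the shortest 90% interval.
Solving f(0.412) = f(0.811) with F(0.811) − F(0.412) = 0.90 gives [0.412, 0.811].
For comparison, the equal-tailed interval is [0.401, 0.801]; the HPD is narrower and shifted toward the mode.

[0.412, 0.811]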